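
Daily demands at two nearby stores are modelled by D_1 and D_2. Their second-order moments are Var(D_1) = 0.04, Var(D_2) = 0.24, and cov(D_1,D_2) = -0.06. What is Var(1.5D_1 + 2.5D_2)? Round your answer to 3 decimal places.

Var(1.5D_1 + 2.5D_2) = (1.5)²·Var(D_1) + (2.5)²·Var(D_2) + 2·(1.5)·(2.5)·cov(D_1,D_2)
= 2.25·0.04 + 6.25·0.24 + 7.5·-0.06 = 1.14

1.140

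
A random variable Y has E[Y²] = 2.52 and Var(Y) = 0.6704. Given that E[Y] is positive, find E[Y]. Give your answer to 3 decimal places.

(E[Y])² = E[Y²] − Var(Y) = 2.52 − 0.6704 = 1.8496
E[Y] = √1.8496 = 1.36

1.360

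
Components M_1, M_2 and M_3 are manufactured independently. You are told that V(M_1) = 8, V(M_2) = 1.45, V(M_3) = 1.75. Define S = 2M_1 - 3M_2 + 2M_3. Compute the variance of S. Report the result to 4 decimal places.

By independence, V(S) = (2)²V(M_1) + (-3)²V(M_2) + (2)²V(M_3)
= (2)²·8 + (-3)²·1.45 + (2)²·1.75 = 52.05

52.0500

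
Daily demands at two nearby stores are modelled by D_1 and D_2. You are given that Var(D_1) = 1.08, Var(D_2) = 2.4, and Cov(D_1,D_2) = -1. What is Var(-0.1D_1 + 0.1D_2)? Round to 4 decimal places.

0.0548

Var(-0.1D_1 + 0.1D_2) = (-0.1)²·Var(D_1) + (0.1)²·Var(D_2) + 2·(-0.1)·(0.1)·Cov(D_1,D_2)
= 0.01·1.08 + 0.01·2.4 + -0.02·-1 = 0.0548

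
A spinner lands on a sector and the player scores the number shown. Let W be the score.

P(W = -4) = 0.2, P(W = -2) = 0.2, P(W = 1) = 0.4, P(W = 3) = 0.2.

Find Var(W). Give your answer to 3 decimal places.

6.160

E[W] = (-4)(0.2) + (-2)(0.2) + (1)(0.4) + (3)(0.2) = -0.2
E[W²] = (-4)²(0.2) + (-2)²(0.2) + (1)²(0.4) + (3)²(0.2) = 6.2
Var(W) = E[W²] − (E[W])² = 6.2 − (-0.2)² = 6.16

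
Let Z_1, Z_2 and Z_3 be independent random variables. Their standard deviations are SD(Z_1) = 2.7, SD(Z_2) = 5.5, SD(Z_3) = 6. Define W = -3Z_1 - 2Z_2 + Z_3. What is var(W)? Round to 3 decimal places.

var(Z_1) = 7.29, var(Z_2) = 30.25, var(Z_3) = 36
By independence, var(W) = (-3)²var(Z_1) + (-2)²var(Z_2) + (1)²var(Z_3)
= (-3)²·7.29 + (-2)²·30.25 + (1)²·36 = 222.61

222.610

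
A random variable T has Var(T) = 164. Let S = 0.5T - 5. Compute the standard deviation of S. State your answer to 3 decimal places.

6.403

Var(0.5T - 5) = (0.5)²·164 = 41
SD(S) = √41 ≈ 6.403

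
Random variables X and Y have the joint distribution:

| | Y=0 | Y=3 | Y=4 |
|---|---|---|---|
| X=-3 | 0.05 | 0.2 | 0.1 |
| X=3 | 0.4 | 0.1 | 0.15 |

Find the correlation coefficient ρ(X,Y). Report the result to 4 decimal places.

E[X] = 0.9,  E[Y] = 1.9
E[XY] = -0.3
Cov(X,Y) = E[XY] − E[X]E[Y] = -0.3 − (0.9)(1.9) = -2.01
Var(X) = 8.19,  Var(Y) = 3.09
ρ = -2.01 / √(8.19·3.09) ≈ -0.3996

-0.3996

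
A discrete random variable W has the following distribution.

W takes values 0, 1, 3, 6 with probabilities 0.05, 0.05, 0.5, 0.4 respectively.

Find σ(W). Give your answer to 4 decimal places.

E[W] = (0)(0.05) + (1)(0.05) + (3)(0.5) + (6)(0.4) = 3.95
E[W²] = (0)²(0.05) + (1)²(0.05) + (3)²(0.5) + (6)²(0.4) = 18.95
var(W) = E[W²] − (E[W])² = 18.95 − (3.95)² = 3.3475
σ(W) = √3.3475 ≈ 1.8296

1.8296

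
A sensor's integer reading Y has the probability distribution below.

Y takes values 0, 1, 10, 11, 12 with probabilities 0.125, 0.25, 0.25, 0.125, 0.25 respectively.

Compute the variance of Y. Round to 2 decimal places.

E[Y] = (0)(0.125) + (1)(0.25) + (10)(0.25) + (11)(0.125) + (12)(0.25) = 7.125
E[Y²] = (0)²(0.125) + (1)²(0.25) + (10)²(0.25) + (11)²(0.125) + (12)²(0.25) = 76.375
var(Y) = E[Y²] − (E[Y])² = 76.375 − (7.125)² = 25.609375

25.61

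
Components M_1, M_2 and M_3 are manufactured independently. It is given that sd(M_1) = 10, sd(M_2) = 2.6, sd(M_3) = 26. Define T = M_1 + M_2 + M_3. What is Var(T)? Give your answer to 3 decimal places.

Var(M_1) = 100, Var(M_2) = 6.76, Var(M_3) = 676
By independence, Var(T) = (1)²Var(M_1) + (1)²Var(M_2) + (1)²Var(M_3)
= (1)²·100 + (1)²·6.76 + (1)²·676 = 782.76

782.760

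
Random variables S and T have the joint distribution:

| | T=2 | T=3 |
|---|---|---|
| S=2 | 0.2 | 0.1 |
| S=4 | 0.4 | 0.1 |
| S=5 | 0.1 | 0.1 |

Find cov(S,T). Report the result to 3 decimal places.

0.020

E[S] = 3.6,  E[T] = 2.3
E[ST] = 8.3
cov(S,T) = E[ST] − E[S]E[T] = 8.3 − (3.6)(2.3) = 0.02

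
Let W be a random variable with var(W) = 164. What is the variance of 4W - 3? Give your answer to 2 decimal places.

var(4W - 3) = (4)²·var(W) = 16·164 = 2624

2624.00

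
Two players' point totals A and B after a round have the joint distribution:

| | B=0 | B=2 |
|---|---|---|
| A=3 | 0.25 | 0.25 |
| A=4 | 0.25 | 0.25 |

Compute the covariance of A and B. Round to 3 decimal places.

0.000

E[A] = 3.5,  E[B] = 1
E[AB] = 3.5
Cov(A,B) = E[AB] − E[A]E[B] = 3.5 − (3.5)(1) = 0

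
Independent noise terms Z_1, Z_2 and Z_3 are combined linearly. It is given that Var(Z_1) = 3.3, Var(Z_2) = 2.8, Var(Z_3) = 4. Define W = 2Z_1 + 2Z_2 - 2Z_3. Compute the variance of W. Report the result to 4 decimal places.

By independence, Var(W) = (2)²Var(Z_1) + (2)²Var(Z_2) + (-2)²Var(Z_3)
= (2)²·3.3 + (2)²·2.8 + (-2)²·4 = 40.4

40.4000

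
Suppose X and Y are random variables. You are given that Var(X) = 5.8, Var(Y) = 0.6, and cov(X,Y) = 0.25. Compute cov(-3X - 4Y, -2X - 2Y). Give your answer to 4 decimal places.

43.1000

cov(-3X - 4Y, -2X - 2Y) = (-3)(-2)Var(X) + (-4)(-2)Var(Y) + [(-3)(-2) + (-4)(-2)]cov(X,Y)
= 6·5.8 + 8·0.6 + 14·0.25 = 43.1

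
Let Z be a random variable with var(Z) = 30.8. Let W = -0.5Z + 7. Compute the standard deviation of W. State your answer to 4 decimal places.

var(-0.5Z + 7) = (-0.5)²·30.8 = 7.7
SD(W) = √7.7 ≈ 2.7749

2.7749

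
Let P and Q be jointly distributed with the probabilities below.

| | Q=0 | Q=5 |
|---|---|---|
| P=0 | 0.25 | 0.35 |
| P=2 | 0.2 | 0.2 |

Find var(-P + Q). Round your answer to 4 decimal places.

7.5475

E[P] = 0.8,  E[Q] = 2.75,  E[PQ] = 2
var(P) = 1.6 − (0.8)² = 0.96;  var(Q) = 13.75 − (2.75)² = 6.1875
Cov(P,Q) = 2 − (0.8)(2.75) = -0.2
var(-P + Q) = (-1)²·0.96 + (1)²·6.1875 + 2·(-1)·(1)·-0.2 = 7.5475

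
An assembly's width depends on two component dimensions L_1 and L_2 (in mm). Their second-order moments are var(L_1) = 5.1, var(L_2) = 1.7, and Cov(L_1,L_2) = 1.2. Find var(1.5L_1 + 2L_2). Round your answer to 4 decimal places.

25.4750

var(1.5L_1 + 2L_2) = (1.5)²·var(L_1) + (2)²·var(L_2) + 2·(1.5)·(2)·Cov(L_1,L_2)
= 2.25·5.1 + 4·1.7 + 6·1.2 = 25.475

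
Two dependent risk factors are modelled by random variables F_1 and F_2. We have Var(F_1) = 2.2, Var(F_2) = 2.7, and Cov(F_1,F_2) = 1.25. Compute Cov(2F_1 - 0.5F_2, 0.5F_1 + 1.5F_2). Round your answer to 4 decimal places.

3.6125

Cov(2F_1 - 0.5F_2, 0.5F_1 + 1.5F_2) = (2)(0.5)Var(F_1) + (-0.5)(1.5)Var(F_2) + [(2)(1.5) + (-0.5)(0.5)]Cov(F_1,F_2)
= 1·2.2 + -0.75·2.7 + 2.75·1.25 = 3.6125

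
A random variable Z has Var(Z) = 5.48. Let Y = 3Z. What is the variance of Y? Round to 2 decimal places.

49.32

Var(3Z) = (3)²·Var(Z) = 9·5.48 = 49.32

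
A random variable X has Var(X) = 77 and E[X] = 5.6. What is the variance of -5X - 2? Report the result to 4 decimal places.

1925.0000

Var(-5X - 2) = (-5)²·Var(X) = 25·77 = 1925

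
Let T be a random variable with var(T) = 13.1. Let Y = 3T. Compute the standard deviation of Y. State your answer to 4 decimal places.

var(3T) = (3)²·13.1 = 117.9
σ(Y) = √117.9 ≈ 10.8582

10.8582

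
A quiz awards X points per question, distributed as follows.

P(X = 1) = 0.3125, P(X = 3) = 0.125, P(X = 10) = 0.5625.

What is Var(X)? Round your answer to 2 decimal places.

17.84

E[X] = (1)(0.3125) + (3)(0.125) + (10)(0.5625) = 6.3125
E[X²] = (1)²(0.3125) + (3)²(0.125) + (10)²(0.5625) = 57.6875
Var(X) = E[X²] − (E[X])² = 57.6875 − (6.3125)² = 17.83984375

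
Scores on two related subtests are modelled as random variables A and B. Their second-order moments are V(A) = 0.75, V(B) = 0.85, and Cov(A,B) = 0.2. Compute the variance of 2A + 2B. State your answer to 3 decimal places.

8.000

V(2A + 2B) = (2)²·V(A) + (2)²·V(B) + 2·(2)·(2)·Cov(A,B)
= 4·0.75 + 4·0.85 + 8·0.2 = 8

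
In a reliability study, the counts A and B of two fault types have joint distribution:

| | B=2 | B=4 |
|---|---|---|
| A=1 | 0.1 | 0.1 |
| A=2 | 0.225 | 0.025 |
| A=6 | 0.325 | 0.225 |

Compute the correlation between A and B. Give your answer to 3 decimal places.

E[A] = 4,  E[B] = 2.7
E[AB] = 11
cov(A,B) = E[AB] − E[A]E[B] = 11 − (4)(2.7) = 0.2
Var(A) = 5,  Var(B) = 0.91
ρ = 0.2 / √(5·0.91) ≈ 0.094

0.094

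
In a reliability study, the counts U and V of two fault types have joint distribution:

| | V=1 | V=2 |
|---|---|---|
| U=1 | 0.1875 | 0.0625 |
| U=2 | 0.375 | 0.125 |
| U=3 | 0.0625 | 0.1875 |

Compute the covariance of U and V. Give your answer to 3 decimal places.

0.125

E[U] = 2,  E[V] = 1.375
E[UV] = 2.875
cov(U,V) = E[UV] − E[U]E[V] = 2.875 − (2)(1.375) = 0.125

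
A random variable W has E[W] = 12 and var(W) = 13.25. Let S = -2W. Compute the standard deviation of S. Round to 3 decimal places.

7.280

var(-2W) = (-2)²·13.25 = 53
SD(S) = √53 ≈ 7.280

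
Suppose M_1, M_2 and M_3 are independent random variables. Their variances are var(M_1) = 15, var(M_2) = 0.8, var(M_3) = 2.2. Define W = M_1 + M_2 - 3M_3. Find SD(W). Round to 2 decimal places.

By independence, var(W) = (1)²var(M_1) + (1)²var(M_2) + (-3)²var(M_3)
= (1)²·15 + (1)²·0.8 + (-3)²·2.2 = 35.6
SD(W) = √35.6 ≈ 5.97

5.97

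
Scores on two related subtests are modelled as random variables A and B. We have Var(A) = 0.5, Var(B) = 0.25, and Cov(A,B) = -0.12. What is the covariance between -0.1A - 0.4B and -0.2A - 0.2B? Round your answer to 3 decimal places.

0.018

Cov(-0.1A - 0.4B, -0.2A - 0.2B) = (-0.1)(-0.2)Var(A) + (-0.4)(-0.2)Var(B) + [(-0.1)(-0.2) + (-0.4)(-0.2)]Cov(A,B)
= 0.02·0.5 + 0.08·0.25 + 0.1·-0.12 = 0.018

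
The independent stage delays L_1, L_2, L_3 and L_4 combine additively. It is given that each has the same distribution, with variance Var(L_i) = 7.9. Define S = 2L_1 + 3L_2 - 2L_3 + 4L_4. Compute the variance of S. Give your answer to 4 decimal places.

260.7000

By independence, Var(S) = (2)²Var(L_1) + (3)²Var(L_2) + (-2)²Var(L_3) + (4)²Var(L_4)
= (2)²·7.9 + (3)²·7.9 + (-2)²·7.9 + (4)²·7.9 = 260.7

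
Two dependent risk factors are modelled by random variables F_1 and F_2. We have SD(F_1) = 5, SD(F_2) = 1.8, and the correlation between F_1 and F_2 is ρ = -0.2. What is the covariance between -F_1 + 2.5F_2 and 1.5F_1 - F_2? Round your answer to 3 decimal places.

-54.150

V(F_1) = (5)² = 25;  V(F_2) = (1.8)² = 3.24
Cov(F_1,F_2) = ρ·SD(F_1)·SD(F_2) = -0.2·5·1.8 = -1.8
Cov(-F_1 + 2.5F_2, 1.5F_1 - F_2) = (-1)(1.5)V(F_1) + (2.5)(-1)V(F_2) + [(-1)(-1) + (2.5)(1.5)]Cov(F_1,F_2)
= -1.5·25 + -2.5·3.24 + 4.75·-1.8 = -54.15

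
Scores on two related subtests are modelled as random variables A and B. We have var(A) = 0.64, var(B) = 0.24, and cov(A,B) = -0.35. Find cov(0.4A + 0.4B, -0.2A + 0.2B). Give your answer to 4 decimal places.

cov(0.4A + 0.4B, -0.2A + 0.2B) = (0.4)(-0.2)var(A) + (0.4)(0.2)var(B) + [(0.4)(0.2) + (0.4)(-0.2)]cov(A,B)
= -0.08·0.64 + 0.08·0.24 + 0·-0.35 = -0.032

-0.0320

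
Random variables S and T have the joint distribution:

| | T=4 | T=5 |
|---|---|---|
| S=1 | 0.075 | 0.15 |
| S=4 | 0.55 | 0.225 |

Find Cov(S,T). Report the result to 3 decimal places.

-0.197

E[S] = 3.325,  E[T] = 4.375
E[ST] = 14.35
Cov(S,T) = E[ST] − E[S]E[T] = 14.35 − (3.325)(4.375) = -0.196875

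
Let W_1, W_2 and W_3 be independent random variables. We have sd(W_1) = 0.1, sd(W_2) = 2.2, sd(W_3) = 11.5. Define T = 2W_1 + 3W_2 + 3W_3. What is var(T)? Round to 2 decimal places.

var(W_1) = 0.01, var(W_2) = 4.84, var(W_3) = 132.25
By independence, var(T) = (2)²var(W_1) + (3)²var(W_2) + (3)²var(W_3)
= (2)²·0.01 + (3)²·4.84 + (3)²·132.25 = 1233.85

1233.85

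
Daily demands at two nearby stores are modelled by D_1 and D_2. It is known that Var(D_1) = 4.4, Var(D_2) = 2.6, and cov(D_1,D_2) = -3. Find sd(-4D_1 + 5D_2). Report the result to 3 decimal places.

15.981

Var(-4D_1 + 5D_2) = (-4)²·Var(D_1) + (5)²·Var(D_2) + 2·(-4)·(5)·cov(D_1,D_2)
= 16·4.4 + 25·2.6 + -40·-3 = 255.4
sd(-4D_1 + 5D_2) = √255.4 ≈ 15.981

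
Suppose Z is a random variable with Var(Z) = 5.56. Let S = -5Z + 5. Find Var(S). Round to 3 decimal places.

139.000

Var(-5Z + 5) = (-5)²·Var(Z) = 25·5.56 = 139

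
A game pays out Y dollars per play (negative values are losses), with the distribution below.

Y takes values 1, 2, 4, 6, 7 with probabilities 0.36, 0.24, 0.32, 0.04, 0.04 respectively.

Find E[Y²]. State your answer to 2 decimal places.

E[Y²] = (1)²(0.36) + (2)²(0.24) + (4)²(0.32) + (6)²(0.04) + (7)²(0.04) = 9.84

9.84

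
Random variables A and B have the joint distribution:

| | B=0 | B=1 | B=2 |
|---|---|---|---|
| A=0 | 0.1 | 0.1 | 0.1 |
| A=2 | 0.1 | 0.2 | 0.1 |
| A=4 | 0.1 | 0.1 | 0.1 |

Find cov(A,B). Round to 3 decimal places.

0.000

E[A] = 2,  E[B] = 1
E[AB] = 2
cov(A,B) = E[AB] − E[A]E[B] = 2 − (2)(1) = 0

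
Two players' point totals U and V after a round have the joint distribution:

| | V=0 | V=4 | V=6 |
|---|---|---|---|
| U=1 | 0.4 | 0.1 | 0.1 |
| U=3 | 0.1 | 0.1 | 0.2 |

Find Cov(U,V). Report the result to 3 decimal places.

1.120

E[U] = 1.8,  E[V] = 2.6
E[UV] = 5.8
Cov(U,V) = E[UV] − E[U]E[V] = 5.8 − (1.8)(2.6) = 1.12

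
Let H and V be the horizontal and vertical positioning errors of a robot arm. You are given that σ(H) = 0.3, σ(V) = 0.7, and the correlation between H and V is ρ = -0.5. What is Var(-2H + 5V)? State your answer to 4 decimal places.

Var(H) = (0.3)² = 0.09;  Var(V) = (0.7)² = 0.49
cov(H,V) = ρ·σ(H)·σ(V) = -0.5·0.3·0.7 = -0.105
Var(-2H + 5V) = (-2)²·Var(H) + (5)²·Var(V) + 2·(-2)·(5)·cov(H,V)
= 4·0.09 + 25·0.49 + -20·-0.105 = 14.71

14.7100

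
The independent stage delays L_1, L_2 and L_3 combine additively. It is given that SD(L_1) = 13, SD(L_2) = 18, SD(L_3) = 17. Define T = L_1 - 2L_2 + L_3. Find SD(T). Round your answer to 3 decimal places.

41.881

Var(L_1) = 169, Var(L_2) = 324, Var(L_3) = 289
By independence, Var(T) = (1)²Var(L_1) + (-2)²Var(L_2) + (1)²Var(L_3)
= (1)²·169 + (-2)²·324 + (1)²·289 = 1754
SD(T) = √1754 ≈ 41.881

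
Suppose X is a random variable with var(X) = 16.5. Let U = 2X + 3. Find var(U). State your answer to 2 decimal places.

var(2X + 3) = (2)²·var(X) = 4·16.5 = 66

66.00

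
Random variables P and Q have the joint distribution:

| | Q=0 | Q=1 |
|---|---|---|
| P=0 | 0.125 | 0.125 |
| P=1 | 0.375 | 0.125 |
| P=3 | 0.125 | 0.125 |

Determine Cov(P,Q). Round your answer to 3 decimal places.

0.031

E[P] = 1.25,  E[Q] = 0.375
E[PQ] = 0.5
Cov(P,Q) = E[PQ] − E[P]E[Q] = 0.5 − (1.25)(0.375) = 0.03125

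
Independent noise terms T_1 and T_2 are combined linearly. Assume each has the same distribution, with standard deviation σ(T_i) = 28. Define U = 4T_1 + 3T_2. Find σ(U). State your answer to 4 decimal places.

140.0000

V(T_i) = (28)² = 784
By independence, V(U) = (4)²V(T_1) + (3)²V(T_2)
= (4)²·784 + (3)²·784 = 19600
σ(U) = √19600 ≈ 140.0000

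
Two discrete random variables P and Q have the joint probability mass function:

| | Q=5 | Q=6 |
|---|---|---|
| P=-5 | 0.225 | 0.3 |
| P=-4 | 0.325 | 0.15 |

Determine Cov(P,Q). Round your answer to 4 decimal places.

E[P] = -4.525,  E[Q] = 5.45
E[PQ] = -24.725
Cov(P,Q) = E[PQ] − E[P]E[Q] = -24.725 − (-4.525)(5.45) = -0.06375

-0.0638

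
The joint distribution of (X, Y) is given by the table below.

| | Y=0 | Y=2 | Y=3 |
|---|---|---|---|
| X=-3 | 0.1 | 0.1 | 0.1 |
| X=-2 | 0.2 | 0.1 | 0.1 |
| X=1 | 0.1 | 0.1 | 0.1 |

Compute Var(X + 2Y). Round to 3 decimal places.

E[X] = -1.4,  E[Y] = 1.5,  E[XY] = -2
Var(X) = 4.6 − (-1.4)² = 2.64;  Var(Y) = 3.9 − (1.5)² = 1.65
Cov(X,Y) = -2 − (-1.4)(1.5) = 0.1
Var(X + 2Y) = (1)²·2.64 + (2)²·1.65 + 2·(1)·(2)·0.1 = 9.64

9.640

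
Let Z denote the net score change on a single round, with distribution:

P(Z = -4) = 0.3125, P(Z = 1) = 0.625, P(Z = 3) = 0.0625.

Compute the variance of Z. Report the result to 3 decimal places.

5.996

E[Z] = (-4)(0.3125) + (1)(0.625) + (3)(0.0625) = -0.4375
E[Z²] = (-4)²(0.3125) + (1)²(0.625) + (3)²(0.0625) = 6.1875
V(Z) = E[Z²] − (E[Z])² = 6.1875 − (-0.4375)² = 5.99609375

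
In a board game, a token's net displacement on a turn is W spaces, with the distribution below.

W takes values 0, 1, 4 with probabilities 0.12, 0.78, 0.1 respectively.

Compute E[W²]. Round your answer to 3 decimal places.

2.380

E[W²] = (0)²(0.12) + (1)²(0.78) + (4)²(0.1) = 2.38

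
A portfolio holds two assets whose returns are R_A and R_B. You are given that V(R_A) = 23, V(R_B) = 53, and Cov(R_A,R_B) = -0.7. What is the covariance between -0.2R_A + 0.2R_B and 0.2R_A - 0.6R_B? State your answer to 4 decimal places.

-7.3920

Cov(-0.2R_A + 0.2R_B, 0.2R_A - 0.6R_B) = (-0.2)(0.2)V(R_A) + (0.2)(-0.6)V(R_B) + [(-0.2)(-0.6) + (0.2)(0.2)]Cov(R_A,R_B)
= -0.04·23 + -0.12·53 + 0.16·-0.7 = -7.392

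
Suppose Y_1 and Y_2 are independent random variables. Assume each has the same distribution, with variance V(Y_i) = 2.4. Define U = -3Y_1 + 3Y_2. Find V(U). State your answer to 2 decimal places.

43.20

By independence, V(U) = (-3)²V(Y_1) + (3)²V(Y_2)
= (-3)²·2.4 + (3)²·2.4 = 43.2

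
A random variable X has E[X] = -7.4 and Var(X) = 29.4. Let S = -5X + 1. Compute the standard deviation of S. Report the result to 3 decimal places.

27.111

Var(-5X + 1) = (-5)²·29.4 = 735
sd(S) = √735 ≈ 27.111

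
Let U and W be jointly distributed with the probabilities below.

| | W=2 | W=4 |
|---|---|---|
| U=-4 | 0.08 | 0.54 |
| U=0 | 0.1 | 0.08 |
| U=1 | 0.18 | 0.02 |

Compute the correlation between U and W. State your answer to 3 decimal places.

-0.639

E[U] = -2.28,  E[W] = 3.28
E[UW] = -8.84
Cov(U,W) = E[UW] − E[U]E[W] = -8.84 − (-2.28)(3.28) = -1.3616
var(U) = 4.9216,  var(W) = 0.9216
ρ = -1.3616 / √(4.9216·0.9216) ≈ -0.639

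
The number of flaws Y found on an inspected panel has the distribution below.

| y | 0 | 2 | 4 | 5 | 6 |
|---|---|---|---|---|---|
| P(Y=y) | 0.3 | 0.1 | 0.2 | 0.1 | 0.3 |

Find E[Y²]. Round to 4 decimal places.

E[Y²] = (0)²(0.3) + (2)²(0.1) + (4)²(0.2) + (5)²(0.1) + (6)²(0.3) = 16.9

16.9000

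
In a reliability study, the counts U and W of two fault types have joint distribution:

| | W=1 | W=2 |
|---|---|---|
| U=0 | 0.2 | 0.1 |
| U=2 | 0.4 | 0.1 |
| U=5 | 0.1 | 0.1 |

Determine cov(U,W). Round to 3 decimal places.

0.100

E[U] = 2,  E[W] = 1.3
E[UW] = 2.7
cov(U,W) = E[UW] − E[U]E[W] = 2.7 − (2)(1.3) = 0.1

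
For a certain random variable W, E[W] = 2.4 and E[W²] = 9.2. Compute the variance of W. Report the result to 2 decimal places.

3.44

Var(W) = 9.2 − (2.4)² = 3.44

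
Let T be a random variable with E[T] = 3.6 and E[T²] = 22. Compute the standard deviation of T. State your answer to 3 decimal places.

Var(T) = 22 − (3.6)² = 9.04
SD(T) = √9.04 ≈ 3.007

3.007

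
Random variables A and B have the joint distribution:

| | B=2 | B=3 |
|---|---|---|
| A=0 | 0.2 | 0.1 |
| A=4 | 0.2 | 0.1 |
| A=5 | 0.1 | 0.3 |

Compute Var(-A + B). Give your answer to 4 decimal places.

E[A] = 3.2,  E[B] = 2.5,  E[AB] = 8.3
Var(A) = 14.8 − (3.2)² = 4.56;  Var(B) = 6.5 − (2.5)² = 0.25
Cov(A,B) = 8.3 − (3.2)(2.5) = 0.3
Var(-A + B) = (-1)²·4.56 + (1)²·0.25 + 2·(-1)·(1)·0.3 = 4.21

4.2100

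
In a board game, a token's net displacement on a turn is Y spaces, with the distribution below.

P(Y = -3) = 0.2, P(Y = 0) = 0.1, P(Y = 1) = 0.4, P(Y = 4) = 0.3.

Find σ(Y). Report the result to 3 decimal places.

E[Y] = (-3)(0.2) + (0)(0.1) + (1)(0.4) + (4)(0.3) = 1
E[Y²] = (-3)²(0.2) + (0)²(0.1) + (1)²(0.4) + (4)²(0.3) = 7
Var(Y) = E[Y²] − (E[Y])² = 7 − (1)² = 6
σ(Y) = √6 ≈ 2.449

2.449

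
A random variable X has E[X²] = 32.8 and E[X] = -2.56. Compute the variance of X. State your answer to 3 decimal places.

26.246

V(X) = 32.8 − (-2.56)² = 26.2464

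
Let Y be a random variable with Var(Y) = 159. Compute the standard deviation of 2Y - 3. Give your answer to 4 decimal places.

25.2190

Var(2Y - 3) = (2)²·159 = 636
σ(2Y - 3) = √636 ≈ 25.2190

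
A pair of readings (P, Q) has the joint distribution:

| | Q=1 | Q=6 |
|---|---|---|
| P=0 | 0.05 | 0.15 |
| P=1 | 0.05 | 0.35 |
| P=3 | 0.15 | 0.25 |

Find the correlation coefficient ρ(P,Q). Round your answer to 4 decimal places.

E[P] = 1.6,  E[Q] = 4.75
E[PQ] = 7.1
Cov(P,Q) = E[PQ] − E[P]E[Q] = 7.1 − (1.6)(4.75) = -0.5
V(P) = 1.44,  V(Q) = 4.6875
ρ = -0.5 / √(1.44·4.6875) ≈ -0.1925

-0.1925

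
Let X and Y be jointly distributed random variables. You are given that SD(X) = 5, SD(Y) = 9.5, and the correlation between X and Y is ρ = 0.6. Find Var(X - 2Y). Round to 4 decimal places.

272.0000

Var(X) = (5)² = 25;  Var(Y) = (9.5)² = 90.25
Cov(X,Y) = ρ·SD(X)·SD(Y) = 0.6·5·9.5 = 28.5
Var(X - 2Y) = (1)²·Var(X) + (-2)²·Var(Y) + 2·(1)·(-2)·Cov(X,Y)
= 1·25 + 4·90.25 + -4·28.5 = 272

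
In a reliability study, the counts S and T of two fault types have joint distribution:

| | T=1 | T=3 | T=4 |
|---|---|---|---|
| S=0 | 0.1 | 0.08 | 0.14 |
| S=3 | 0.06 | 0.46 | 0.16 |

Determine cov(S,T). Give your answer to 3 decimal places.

0.161

E[S] = 2.04,  E[T] = 2.98
E[ST] = 6.24
cov(S,T) = E[ST] − E[S]E[T] = 6.24 − (2.04)(2.98) = 0.1608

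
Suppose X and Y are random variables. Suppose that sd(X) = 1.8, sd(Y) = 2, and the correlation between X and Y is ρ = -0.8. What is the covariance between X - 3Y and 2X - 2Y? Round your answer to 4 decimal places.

53.5200

V(X) = (1.8)² = 3.24;  V(Y) = (2)² = 4
Cov(X,Y) = ρ·sd(X)·sd(Y) = -0.8·1.8·2 = -2.88
Cov(X - 3Y, 2X - 2Y) = (1)(2)V(X) + (-3)(-2)V(Y) + [(1)(-2) + (-3)(2)]Cov(X,Y)
= 2·3.24 + 6·4 + -8·-2.88 = 53.52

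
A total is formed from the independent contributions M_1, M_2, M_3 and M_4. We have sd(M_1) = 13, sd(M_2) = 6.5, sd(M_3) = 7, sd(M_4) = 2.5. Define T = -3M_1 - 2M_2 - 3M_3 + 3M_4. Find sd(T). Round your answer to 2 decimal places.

46.77

var(M_1) = 169, var(M_2) = 42.25, var(M_3) = 49, var(M_4) = 6.25
By independence, var(T) = (-3)²var(M_1) + (-2)²var(M_2) + (-3)²var(M_3) + (3)²var(M_4)
= (-3)²·169 + (-2)²·42.25 + (-3)²·49 + (3)²·6.25 = 2187.25
sd(T) = √2187.25 ≈ 46.77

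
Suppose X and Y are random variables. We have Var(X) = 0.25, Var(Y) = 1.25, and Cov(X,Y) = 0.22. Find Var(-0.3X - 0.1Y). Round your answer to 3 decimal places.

Var(-0.3X - 0.1Y) = (-0.3)²·Var(X) + (-0.1)²·Var(Y) + 2·(-0.3)·(-0.1)·Cov(X,Y)
= 0.09·0.25 + 0.01·1.25 + 0.06·0.22 = 0.0482

0.048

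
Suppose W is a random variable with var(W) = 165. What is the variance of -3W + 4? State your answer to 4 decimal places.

var(-3W + 4) = (-3)²·var(W) = 9·165 = 1485

1485.0000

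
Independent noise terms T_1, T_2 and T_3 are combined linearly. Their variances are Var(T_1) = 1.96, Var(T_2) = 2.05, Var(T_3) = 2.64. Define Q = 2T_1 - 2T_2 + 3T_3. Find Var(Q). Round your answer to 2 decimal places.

By independence, Var(Q) = (2)²Var(T_1) + (-2)²Var(T_2) + (3)²Var(T_3)
= (2)²·1.96 + (-2)²·2.05 + (3)²·2.64 = 39.8

39.80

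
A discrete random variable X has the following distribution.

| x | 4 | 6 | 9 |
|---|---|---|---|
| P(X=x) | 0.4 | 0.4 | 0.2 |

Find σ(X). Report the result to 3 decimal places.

E[X] = (4)(0.4) + (6)(0.4) + (9)(0.2) = 5.8
E[X²] = (4)²(0.4) + (6)²(0.4) + (9)²(0.2) = 37
var(X) = E[X²] − (E[X])² = 37 − (5.8)² = 3.36
σ(X) = √3.36 ≈ 1.833

1.833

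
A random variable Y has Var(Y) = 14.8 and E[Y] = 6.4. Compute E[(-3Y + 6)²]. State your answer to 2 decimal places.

E[-3Y + 6] = -3·6.4 + 6 = -13.2
Var(-3Y + 6) = (-3)²·14.8 = 133.2
E[(-3Y + 6)²] = Var((-3Y + 6)) + (E[(-3Y + 6)])² = 133.2 + (-13.2)² = 307.44

307.44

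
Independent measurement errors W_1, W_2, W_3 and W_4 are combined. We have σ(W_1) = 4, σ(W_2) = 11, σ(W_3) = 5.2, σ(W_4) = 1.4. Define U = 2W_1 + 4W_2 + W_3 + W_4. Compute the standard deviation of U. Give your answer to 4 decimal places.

Var(W_1) = 16, Var(W_2) = 121, Var(W_3) = 27.04, Var(W_4) = 1.96
By independence, Var(U) = (2)²Var(W_1) + (4)²Var(W_2) + (1)²Var(W_3) + (1)²Var(W_4)
= (2)²·16 + (4)²·121 + (1)²·27.04 + (1)²·1.96 = 2029
σ(U) = √2029 ≈ 45.0444

45.0444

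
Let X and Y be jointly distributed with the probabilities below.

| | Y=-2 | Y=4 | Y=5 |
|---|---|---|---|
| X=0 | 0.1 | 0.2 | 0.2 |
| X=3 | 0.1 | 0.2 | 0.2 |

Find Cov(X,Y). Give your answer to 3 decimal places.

0.000

E[X] = 1.5,  E[Y] = 3.2
E[XY] = 4.8
Cov(X,Y) = E[XY] − E[X]E[Y] = 4.8 − (1.5)(3.2) = 0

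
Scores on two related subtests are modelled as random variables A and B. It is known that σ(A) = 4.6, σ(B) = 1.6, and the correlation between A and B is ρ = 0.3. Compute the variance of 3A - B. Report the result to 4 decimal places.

179.7520

var(A) = (4.6)² = 21.16;  var(B) = (1.6)² = 2.56
Cov(A,B) = ρ·σ(A)·σ(B) = 0.3·4.6·1.6 = 2.208
var(3A - B) = (3)²·var(A) + (-1)²·var(B) + 2·(3)·(-1)·Cov(A,B)
= 9·21.16 + 1·2.56 + -6·2.208 = 179.752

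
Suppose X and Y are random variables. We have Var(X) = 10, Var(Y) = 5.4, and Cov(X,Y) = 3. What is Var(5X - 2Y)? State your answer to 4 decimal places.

211.6000

Var(5X - 2Y) = (5)²·Var(X) + (-2)²·Var(Y) + 2·(5)·(-2)·Cov(X,Y)
= 25·10 + 4·5.4 + -20·3 = 211.6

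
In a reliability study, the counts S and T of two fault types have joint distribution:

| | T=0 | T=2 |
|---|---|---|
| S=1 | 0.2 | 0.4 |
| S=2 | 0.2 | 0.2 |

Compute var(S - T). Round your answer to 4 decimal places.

1.3600

E[S] = 1.4,  E[T] = 1.2,  E[ST] = 1.6
var(S) = 2.2 − (1.4)² = 0.24;  var(T) = 2.4 − (1.2)² = 0.96
Cov(S,T) = 1.6 − (1.4)(1.2) = -0.08
var(S - T) = (1)²·0.24 + (-1)²·0.96 + 2·(1)·(-1)·-0.08 = 1.36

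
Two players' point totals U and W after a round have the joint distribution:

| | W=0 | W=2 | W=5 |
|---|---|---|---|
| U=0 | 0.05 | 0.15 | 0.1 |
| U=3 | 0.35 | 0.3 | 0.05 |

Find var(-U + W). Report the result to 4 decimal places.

E[U] = 2.1,  E[W] = 1.65,  E[UW] = 2.55
var(U) = 6.3 − (2.1)² = 1.89;  var(W) = 5.55 − (1.65)² = 2.8275
cov(U,W) = 2.55 − (2.1)(1.65) = -0.915
var(-U + W) = (-1)²·1.89 + (1)²·2.8275 + 2·(-1)·(1)·-0.915 = 6.5475

6.5475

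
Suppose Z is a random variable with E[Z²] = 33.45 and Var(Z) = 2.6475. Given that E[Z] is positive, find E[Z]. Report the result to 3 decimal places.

(E[Z])² = E[Z²] − Var(Z) = 33.45 − 2.6475 = 30.8025
E[Z] = √30.8025 = 5.55

5.550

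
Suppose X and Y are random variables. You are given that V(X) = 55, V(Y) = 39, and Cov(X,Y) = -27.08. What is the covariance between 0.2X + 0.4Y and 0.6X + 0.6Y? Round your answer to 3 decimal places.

Cov(0.2X + 0.4Y, 0.6X + 0.6Y) = (0.2)(0.6)V(X) + (0.4)(0.6)V(Y) + [(0.2)(0.6) + (0.4)(0.6)]Cov(X,Y)
= 0.12·55 + 0.24·39 + 0.36·-27.08 = 6.2112

6.211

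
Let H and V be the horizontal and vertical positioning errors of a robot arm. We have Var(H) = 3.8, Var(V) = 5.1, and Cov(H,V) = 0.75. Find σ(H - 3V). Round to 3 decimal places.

Var(H - 3V) = (1)²·Var(H) + (-3)²·Var(V) + 2·(1)·(-3)·Cov(H,V)
= 1·3.8 + 9·5.1 + -6·0.75 = 45.2
σ(H - 3V) = √45.2 ≈ 6.723

6.723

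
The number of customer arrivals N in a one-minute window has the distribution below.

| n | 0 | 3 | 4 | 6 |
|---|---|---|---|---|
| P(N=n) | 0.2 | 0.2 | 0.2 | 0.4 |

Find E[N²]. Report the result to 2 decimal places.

E[N²] = (0)²(0.2) + (3)²(0.2) + (4)²(0.2) + (6)²(0.4) = 19.4

19.40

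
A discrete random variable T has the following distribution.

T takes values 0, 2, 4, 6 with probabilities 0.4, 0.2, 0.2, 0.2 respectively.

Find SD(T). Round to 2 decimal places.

2.33

E[T] = (0)(0.4) + (2)(0.2) + (4)(0.2) + (6)(0.2) = 2.4
E[T²] = (0)²(0.4) + (2)²(0.2) + (4)²(0.2) + (6)²(0.2) = 11.2
Var(T) = E[T²] − (E[T])² = 11.2 − (2.4)² = 5.44
SD(T) = √5.44 ≈ 2.33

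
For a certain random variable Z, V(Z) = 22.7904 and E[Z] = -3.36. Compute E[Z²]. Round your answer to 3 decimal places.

34.080

E[Z²] = V(Z) + (E[Z])² = 22.7904 + (-3.36)² = 34.08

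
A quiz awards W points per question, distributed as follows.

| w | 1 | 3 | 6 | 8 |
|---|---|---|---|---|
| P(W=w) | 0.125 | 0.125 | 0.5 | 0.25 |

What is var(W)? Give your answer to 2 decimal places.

5.00

E[W] = (1)(0.125) + (3)(0.125) + (6)(0.5) + (8)(0.25) = 5.5
E[W²] = (1)²(0.125) + (3)²(0.125) + (6)²(0.5) + (8)²(0.25) = 35.25
var(W) = E[W²] − (E[W])² = 35.25 − (5.5)² = 5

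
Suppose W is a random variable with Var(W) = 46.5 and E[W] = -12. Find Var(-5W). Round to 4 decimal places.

Var(-5W) = (-5)²·Var(W) = 25·46.5 = 1162.5

1162.5000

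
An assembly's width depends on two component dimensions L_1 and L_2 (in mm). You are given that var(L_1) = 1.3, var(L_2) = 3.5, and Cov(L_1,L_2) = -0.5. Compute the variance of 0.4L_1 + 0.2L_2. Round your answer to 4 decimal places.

var(0.4L_1 + 0.2L_2) = (0.4)²·var(L_1) + (0.2)²·var(L_2) + 2·(0.4)·(0.2)·Cov(L_1,L_2)
= 0.16·1.3 + 0.04·3.5 + 0.16·-0.5 = 0.268

0.2680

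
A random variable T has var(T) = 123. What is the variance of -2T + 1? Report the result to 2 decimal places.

492.00

var(-2T + 1) = (-2)²·var(T) = 4·123 = 492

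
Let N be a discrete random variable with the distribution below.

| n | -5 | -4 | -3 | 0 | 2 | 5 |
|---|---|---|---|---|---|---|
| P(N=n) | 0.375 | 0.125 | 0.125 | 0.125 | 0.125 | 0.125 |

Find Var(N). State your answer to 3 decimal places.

E[N] = (-5)(0.375) + (-4)(0.125) + (-3)(0.125) + (0)(0.125) + (2)(0.125) + (5)(0.125) = -1.875
E[N²] = (-5)²(0.375) + (-4)²(0.125) + (-3)²(0.125) + (0)²(0.125) + (2)²(0.125) + (5)²(0.125) = 16.125
Var(N) = E[N²] − (E[N])² = 16.125 − (-1.875)² = 12.609375

12.609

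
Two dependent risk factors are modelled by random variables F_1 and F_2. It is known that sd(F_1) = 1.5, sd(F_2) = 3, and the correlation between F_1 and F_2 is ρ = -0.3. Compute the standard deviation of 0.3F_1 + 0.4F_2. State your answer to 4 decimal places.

var(F_1) = (1.5)² = 2.25;  var(F_2) = (3)² = 9
cov(F_1,F_2) = ρ·sd(F_1)·sd(F_2) = -0.3·1.5·3 = -1.35
var(0.3F_1 + 0.4F_2) = (0.3)²·var(F_1) + (0.4)²·var(F_2) + 2·(0.3)·(0.4)·cov(F_1,F_2)
= 0.09·2.25 + 0.16·9 + 0.24·-1.35 = 1.3185
sd(0.3F_1 + 0.4F_2) = √1.3185 ≈ 1.1483

1.1483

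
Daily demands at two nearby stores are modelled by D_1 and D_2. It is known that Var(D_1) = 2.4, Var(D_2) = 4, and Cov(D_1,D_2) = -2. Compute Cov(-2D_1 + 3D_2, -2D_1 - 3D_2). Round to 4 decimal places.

-26.4000

Cov(-2D_1 + 3D_2, -2D_1 - 3D_2) = (-2)(-2)Var(D_1) + (3)(-3)Var(D_2) + [(-2)(-3) + (3)(-2)]Cov(D_1,D_2)
= 4·2.4 + -9·4 + 0·-2 = -26.4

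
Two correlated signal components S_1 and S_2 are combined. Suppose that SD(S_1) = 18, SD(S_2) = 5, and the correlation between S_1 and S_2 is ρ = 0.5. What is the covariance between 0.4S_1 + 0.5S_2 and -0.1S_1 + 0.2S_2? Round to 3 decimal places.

var(S_1) = (18)² = 324;  var(S_2) = (5)² = 25
cov(S_1,S_2) = ρ·SD(S_1)·SD(S_2) = 0.5·18·5 = 45
cov(0.4S_1 + 0.5S_2, -0.1S_1 + 0.2S_2) = (0.4)(-0.1)var(S_1) + (0.5)(0.2)var(S_2) + [(0.4)(0.2) + (0.5)(-0.1)]cov(S_1,S_2)
= -0.04·324 + 0.1·25 + 0.03·45 = -9.11

-9.110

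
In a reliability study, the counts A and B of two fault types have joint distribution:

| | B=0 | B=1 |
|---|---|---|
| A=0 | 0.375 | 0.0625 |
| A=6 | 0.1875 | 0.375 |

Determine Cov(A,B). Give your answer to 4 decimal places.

0.7734

E[A] = 3.375,  E[B] = 0.4375
E[AB] = 2.25
Cov(A,B) = E[AB] − E[A]E[B] = 2.25 − (3.375)(0.4375) = 0.7734375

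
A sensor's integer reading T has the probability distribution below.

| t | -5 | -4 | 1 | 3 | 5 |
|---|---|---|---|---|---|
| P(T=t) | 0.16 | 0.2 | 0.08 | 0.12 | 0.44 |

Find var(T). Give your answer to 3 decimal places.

18.278

E[T] = (-5)(0.16) + (-4)(0.2) + (1)(0.08) + (3)(0.12) + (5)(0.44) = 1.04
E[T²] = (-5)²(0.16) + (-4)²(0.2) + (1)²(0.08) + (3)²(0.12) + (5)²(0.44) = 19.36
var(T) = E[T²] − (E[T])² = 19.36 − (1.04)² = 18.2784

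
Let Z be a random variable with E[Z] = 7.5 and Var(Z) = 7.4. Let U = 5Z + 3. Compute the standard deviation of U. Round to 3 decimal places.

13.601

Var(5Z + 3) = (5)²·7.4 = 185
SD(U) = √185 ≈ 13.601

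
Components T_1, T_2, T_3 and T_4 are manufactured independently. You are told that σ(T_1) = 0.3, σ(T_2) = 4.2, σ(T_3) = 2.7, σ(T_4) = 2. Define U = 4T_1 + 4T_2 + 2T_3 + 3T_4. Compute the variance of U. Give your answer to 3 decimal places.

V(T_1) = 0.09, V(T_2) = 17.64, V(T_3) = 7.29, V(T_4) = 4
By independence, V(U) = (4)²V(T_1) + (4)²V(T_2) + (2)²V(T_3) + (3)²V(T_4)
= (4)²·0.09 + (4)²·17.64 + (2)²·7.29 + (3)²·4 = 348.84

348.840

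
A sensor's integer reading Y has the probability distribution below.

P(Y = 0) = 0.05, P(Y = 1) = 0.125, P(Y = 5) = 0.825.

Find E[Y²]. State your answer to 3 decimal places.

E[Y²] = (0)²(0.05) + (1)²(0.125) + (5)²(0.825) = 20.75

20.750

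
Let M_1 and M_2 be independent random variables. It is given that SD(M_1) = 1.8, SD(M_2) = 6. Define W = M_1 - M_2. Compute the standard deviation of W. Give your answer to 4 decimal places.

6.2642

Var(M_1) = 3.24, Var(M_2) = 36
By independence, Var(W) = (1)²Var(M_1) + (-1)²Var(M_2)
= (1)²·3.24 + (-1)²·36 = 39.24
SD(W) = √39.24 ≈ 6.2642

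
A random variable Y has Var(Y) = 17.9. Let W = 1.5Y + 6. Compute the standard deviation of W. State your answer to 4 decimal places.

6.3463

Var(1.5Y + 6) = (1.5)²·17.9 = 40.275
SD(W) = √40.275 ≈ 6.3463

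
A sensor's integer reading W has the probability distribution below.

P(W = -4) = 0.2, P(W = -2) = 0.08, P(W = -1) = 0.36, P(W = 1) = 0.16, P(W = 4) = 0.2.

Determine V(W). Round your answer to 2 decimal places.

7.11

E[W] = (-4)(0.2) + (-2)(0.08) + (-1)(0.36) + (1)(0.16) + (4)(0.2) = -0.36
E[W²] = (-4)²(0.2) + (-2)²(0.08) + (-1)²(0.36) + (1)²(0.16) + (4)²(0.2) = 7.24
V(W) = E[W²] − (E[W])² = 7.24 − (-0.36)² = 7.1104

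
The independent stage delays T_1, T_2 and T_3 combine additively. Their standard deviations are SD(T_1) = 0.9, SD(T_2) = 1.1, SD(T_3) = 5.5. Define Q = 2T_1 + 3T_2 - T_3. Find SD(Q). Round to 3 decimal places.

6.662

Var(T_1) = 0.81, Var(T_2) = 1.21, Var(T_3) = 30.25
By independence, Var(Q) = (2)²Var(T_1) + (3)²Var(T_2) + (-1)²Var(T_3)
= (2)²·0.81 + (3)²·1.21 + (-1)²·30.25 = 44.38
SD(Q) = √44.38 ≈ 6.662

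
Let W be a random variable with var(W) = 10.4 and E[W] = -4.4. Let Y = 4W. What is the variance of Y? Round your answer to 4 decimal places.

166.4000

var(4W) = (4)²·var(W) = 16·10.4 = 166.4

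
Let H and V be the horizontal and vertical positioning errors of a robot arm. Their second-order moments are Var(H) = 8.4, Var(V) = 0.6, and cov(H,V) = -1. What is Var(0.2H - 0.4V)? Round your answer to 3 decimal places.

Var(0.2H - 0.4V) = (0.2)²·Var(H) + (-0.4)²·Var(V) + 2·(0.2)·(-0.4)·cov(H,V)
= 0.04·8.4 + 0.16·0.6 + -0.16·-1 = 0.592

0.592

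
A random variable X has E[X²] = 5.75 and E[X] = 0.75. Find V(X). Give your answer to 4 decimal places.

V(X) = 5.75 − (0.75)² = 5.1875

5.1875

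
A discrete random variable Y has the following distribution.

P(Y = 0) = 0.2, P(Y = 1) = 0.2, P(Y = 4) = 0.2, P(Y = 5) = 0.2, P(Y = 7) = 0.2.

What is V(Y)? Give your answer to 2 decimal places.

6.64

E[Y] = (0)(0.2) + (1)(0.2) + (4)(0.2) + (5)(0.2) + (7)(0.2) = 3.4
E[Y²] = (0)²(0.2) + (1)²(0.2) + (4)²(0.2) + (5)²(0.2) + (7)²(0.2) = 18.2
V(Y) = E[Y²] − (E[Y])² = 18.2 − (3.4)² = 6.64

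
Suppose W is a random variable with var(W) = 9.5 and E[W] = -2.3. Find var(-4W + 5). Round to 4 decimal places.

var(-4W + 5) = (-4)²·var(W) = 16·9.5 = 152

152.0000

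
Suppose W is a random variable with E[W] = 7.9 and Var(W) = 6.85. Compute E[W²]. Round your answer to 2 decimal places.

69.26

E[W²] = Var(W) + (E[W])² = 6.85 + (7.9)² = 69.26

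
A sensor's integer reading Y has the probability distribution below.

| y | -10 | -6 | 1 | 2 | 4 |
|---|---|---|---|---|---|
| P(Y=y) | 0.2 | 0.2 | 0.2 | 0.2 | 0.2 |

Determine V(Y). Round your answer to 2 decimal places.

28.16

E[Y] = (-10)(0.2) + (-6)(0.2) + (1)(0.2) + (2)(0.2) + (4)(0.2) = -1.8
E[Y²] = (-10)²(0.2) + (-6)²(0.2) + (1)²(0.2) + (2)²(0.2) + (4)²(0.2) = 31.4
V(Y) = E[Y²] − (E[Y])² = 31.4 − (-1.8)² = 28.16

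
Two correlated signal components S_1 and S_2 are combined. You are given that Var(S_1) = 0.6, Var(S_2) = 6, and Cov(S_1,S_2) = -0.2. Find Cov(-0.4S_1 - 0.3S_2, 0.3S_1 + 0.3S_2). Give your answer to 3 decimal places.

-0.570

Cov(-0.4S_1 - 0.3S_2, 0.3S_1 + 0.3S_2) = (-0.4)(0.3)Var(S_1) + (-0.3)(0.3)Var(S_2) + [(-0.4)(0.3) + (-0.3)(0.3)]Cov(S_1,S_2)
= -0.12·0.6 + -0.09·6 + -0.21·-0.2 = -0.57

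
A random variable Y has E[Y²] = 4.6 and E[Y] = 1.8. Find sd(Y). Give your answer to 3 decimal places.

V(Y) = 4.6 − (1.8)² = 1.36
sd(Y) = √1.36 ≈ 1.166

1.166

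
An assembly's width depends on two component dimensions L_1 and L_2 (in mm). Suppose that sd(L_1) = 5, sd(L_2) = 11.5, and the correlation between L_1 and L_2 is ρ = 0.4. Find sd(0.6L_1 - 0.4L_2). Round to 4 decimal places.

4.3726

Var(L_1) = (5)² = 25;  Var(L_2) = (11.5)² = 132.25
Cov(L_1,L_2) = ρ·sd(L_1)·sd(L_2) = 0.4·5·11.5 = 23
Var(0.6L_1 - 0.4L_2) = (0.6)²·Var(L_1) + (-0.4)²·Var(L_2) + 2·(0.6)·(-0.4)·Cov(L_1,L_2)
= 0.36·25 + 0.16·132.25 + -0.48·23 = 19.12
sd(0.6L_1 - 0.4L_2) = √19.12 ≈ 4.3726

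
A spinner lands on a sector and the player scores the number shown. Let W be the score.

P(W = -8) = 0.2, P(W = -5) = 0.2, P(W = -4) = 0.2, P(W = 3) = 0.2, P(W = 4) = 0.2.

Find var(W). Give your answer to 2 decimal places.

E[W] = (-8)(0.2) + (-5)(0.2) + (-4)(0.2) + (3)(0.2) + (4)(0.2) = -2
E[W²] = (-8)²(0.2) + (-5)²(0.2) + (-4)²(0.2) + (3)²(0.2) + (4)²(0.2) = 26
var(W) = E[W²] − (E[W])² = 26 − (-2)² = 22

22.00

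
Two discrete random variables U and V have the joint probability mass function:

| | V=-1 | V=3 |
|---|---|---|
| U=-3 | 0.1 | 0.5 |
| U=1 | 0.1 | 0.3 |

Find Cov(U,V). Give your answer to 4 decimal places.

-0.3200

E[U] = -1.4,  E[V] = 2.2
E[UV] = -3.4
Cov(U,V) = E[UV] − E[U]E[V] = -3.4 − (-1.4)(2.2) = -0.32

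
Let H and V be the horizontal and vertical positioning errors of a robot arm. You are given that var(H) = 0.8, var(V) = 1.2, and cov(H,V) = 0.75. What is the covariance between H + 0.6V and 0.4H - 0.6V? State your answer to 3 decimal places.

-0.382

cov(H + 0.6V, 0.4H - 0.6V) = (1)(0.4)var(H) + (0.6)(-0.6)var(V) + [(1)(-0.6) + (0.6)(0.4)]cov(H,V)
= 0.4·0.8 + -0.36·1.2 + -0.36·0.75 = -0.382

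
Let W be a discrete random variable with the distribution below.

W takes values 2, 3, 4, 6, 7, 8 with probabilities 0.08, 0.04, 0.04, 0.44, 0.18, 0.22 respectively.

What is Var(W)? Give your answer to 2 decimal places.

E[W] = (2)(0.08) + (3)(0.04) + (4)(0.04) + (6)(0.44) + (7)(0.18) + (8)(0.22) = 6.1
E[W²] = (2)²(0.08) + (3)²(0.04) + (4)²(0.04) + (6)²(0.44) + (7)²(0.18) + (8)²(0.22) = 40.06
Var(W) = E[W²] − (E[W])² = 40.06 − (6.1)² = 2.85

2.85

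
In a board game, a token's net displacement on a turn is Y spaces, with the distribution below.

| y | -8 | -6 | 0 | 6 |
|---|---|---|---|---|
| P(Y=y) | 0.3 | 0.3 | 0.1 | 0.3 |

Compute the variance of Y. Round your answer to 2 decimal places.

35.04

E[Y] = (-8)(0.3) + (-6)(0.3) + (0)(0.1) + (6)(0.3) = -2.4
E[Y²] = (-8)²(0.3) + (-6)²(0.3) + (0)²(0.1) + (6)²(0.3) = 40.8
V(Y) = E[Y²] − (E[Y])² = 40.8 − (-2.4)² = 35.04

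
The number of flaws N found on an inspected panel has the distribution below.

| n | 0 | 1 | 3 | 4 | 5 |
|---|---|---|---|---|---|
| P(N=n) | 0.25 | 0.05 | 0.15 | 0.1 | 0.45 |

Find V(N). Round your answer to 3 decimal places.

4.328

E[N] = (0)(0.25) + (1)(0.05) + (3)(0.15) + (4)(0.1) + (5)(0.45) = 3.15
E[N²] = (0)²(0.25) + (1)²(0.05) + (3)²(0.15) + (4)²(0.1) + (5)²(0.45) = 14.25
V(N) = E[N²] − (E[N])² = 14.25 − (3.15)² = 4.3275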